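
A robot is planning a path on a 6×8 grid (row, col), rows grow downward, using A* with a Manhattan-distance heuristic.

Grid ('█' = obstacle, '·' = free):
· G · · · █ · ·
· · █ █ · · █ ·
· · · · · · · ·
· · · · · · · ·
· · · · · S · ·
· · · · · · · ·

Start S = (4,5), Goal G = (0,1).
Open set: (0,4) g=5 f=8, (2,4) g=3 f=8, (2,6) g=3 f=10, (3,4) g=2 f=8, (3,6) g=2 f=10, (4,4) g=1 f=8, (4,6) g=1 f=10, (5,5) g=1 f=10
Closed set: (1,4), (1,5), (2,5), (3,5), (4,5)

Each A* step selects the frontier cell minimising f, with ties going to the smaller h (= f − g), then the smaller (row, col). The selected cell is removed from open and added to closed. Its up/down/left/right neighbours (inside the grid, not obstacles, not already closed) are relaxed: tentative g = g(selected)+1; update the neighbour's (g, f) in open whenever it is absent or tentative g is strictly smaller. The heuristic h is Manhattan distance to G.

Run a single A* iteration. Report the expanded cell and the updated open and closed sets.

step 1: expand (0,4) (f=8, h=3) → closed; open now [(0,3) g=6 f=8, (2,4) g=3 f=8, (2,6) g=3 f=10, (3,4) g=2 f=8, (3,6) g=2 f=10, (4,4) g=1 f=8, (4,6) g=1 f=10, (5,5) g=1 f=10]

expanded=(0,4); open=[(0,3) g=6 f=8, (2,4) g=3 f=8, (2,6) g=3 f=10, (3,4) g=2 f=8, (3,6) g=2 f=10, (4,4) g=1 f=8, (4,6) g=1 f=10, (5,5) g=1 f=10]; closed=[(0,4), (1,4), (1,5), (2,5), (3,5), (4,5)]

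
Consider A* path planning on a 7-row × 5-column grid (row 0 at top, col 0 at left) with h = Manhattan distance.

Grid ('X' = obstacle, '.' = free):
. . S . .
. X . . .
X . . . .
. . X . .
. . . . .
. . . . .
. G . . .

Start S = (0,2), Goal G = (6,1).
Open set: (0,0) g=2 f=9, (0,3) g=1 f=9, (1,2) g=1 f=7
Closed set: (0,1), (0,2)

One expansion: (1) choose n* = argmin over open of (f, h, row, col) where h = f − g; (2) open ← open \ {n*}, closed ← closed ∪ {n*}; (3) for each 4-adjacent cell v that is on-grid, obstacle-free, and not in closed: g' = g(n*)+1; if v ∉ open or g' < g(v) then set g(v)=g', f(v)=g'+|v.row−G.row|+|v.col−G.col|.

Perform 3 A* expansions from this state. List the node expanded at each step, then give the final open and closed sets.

step 1: expand (1,2) (f=7, h=6) → closed; open now [(0,0) g=2 f=9, (0,3) g=1 f=9, (1,3) g=2 f=9, (2,2) g=2 f=7]
step 2: expand (2,2) (f=7, h=5) → closed; open now [(0,0) g=2 f=9, (0,3) g=1 f=9, (1,3) g=2 f=9, (2,1) g=3 f=7, (2,3) g=3 f=9]
step 3: expand (2,1) (f=7, h=4) → closed; open now [(0,0) g=2 f=9, (0,3) g=1 f=9, (1,3) g=2 f=9, (2,3) g=3 f=9, (3,1) g=4 f=7]

order=[(1,2) → (2,2) → (2,1)]; open=[(0,0) g=2 f=9, (0,3) g=1 f=9, (1,3) g=2 f=9, (2,3) g=3 f=9, (3,1) g=4 f=7]; closed=[(0,1), (0,2), (1,2), (2,1), (2,2)]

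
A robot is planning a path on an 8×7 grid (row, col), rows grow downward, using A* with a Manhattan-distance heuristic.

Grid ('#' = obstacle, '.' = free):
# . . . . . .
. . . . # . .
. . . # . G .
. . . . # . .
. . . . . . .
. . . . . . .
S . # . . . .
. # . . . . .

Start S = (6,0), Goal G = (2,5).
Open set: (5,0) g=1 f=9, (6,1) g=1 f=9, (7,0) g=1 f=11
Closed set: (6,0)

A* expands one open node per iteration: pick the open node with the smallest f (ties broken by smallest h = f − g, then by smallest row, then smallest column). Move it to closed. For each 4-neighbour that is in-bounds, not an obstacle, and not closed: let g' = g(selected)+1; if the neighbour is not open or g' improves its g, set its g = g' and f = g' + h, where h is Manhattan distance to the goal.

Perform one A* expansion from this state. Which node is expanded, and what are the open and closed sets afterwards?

expanded=(5,0); open=[(4,0) g=2 f=9, (5,1) g=2 f=9, (6,1) g=1 f=9, (7,0) g=1 f=11]; closed=[(5,0), (6,0)]

step 1: expand (5,0) (f=9, h=8) → closed; open now [(4,0) g=2 f=9, (5,1) g=2 f=9, (6,1) g=1 f=9, (7,0) g=1 f=11]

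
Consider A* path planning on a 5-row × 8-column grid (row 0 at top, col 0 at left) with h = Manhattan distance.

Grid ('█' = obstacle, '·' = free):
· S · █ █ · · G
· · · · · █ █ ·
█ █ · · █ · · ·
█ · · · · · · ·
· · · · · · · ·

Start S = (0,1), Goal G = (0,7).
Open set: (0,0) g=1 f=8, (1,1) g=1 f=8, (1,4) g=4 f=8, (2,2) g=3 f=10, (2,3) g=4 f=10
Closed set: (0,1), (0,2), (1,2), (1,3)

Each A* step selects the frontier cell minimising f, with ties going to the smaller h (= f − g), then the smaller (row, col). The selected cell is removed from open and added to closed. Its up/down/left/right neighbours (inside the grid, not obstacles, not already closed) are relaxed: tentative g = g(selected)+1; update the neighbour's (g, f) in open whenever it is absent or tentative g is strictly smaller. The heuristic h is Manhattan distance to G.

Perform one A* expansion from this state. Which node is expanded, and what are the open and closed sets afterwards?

step 1: expand (1,4) (f=8, h=4) → closed; open now [(0,0) g=1 f=8, (1,1) g=1 f=8, (2,2) g=3 f=10, (2,3) g=4 f=10]

expanded=(1,4); open=[(0,0) g=1 f=8, (1,1) g=1 f=8, (2,2) g=3 f=10, (2,3) g=4 f=10]; closed=[(0,1), (0,2), (1,2), (1,3), (1,4)]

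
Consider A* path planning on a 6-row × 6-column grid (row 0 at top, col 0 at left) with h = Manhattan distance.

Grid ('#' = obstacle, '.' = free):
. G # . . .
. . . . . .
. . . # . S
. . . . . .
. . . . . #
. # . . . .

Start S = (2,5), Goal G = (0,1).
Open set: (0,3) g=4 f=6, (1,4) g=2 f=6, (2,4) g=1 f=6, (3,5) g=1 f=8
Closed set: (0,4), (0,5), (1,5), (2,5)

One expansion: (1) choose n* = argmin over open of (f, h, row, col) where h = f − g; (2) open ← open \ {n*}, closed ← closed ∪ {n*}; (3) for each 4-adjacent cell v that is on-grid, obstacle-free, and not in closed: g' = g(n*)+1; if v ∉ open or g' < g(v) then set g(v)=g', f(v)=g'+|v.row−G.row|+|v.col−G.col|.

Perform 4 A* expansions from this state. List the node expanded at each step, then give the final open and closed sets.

order=[(0,3) → (1,4) → (1,3) → (1,2)]; open=[(1,1) g=5 f=6, (2,2) g=5 f=8, (2,4) g=1 f=6, (3,5) g=1 f=8]; closed=[(0,3), (0,4), (0,5), (1,2), (1,3), (1,4), (1,5), (2,5)]

step 1: expand (0,3) (f=6, h=2) → closed; open now [(1,3) g=5 f=8, (1,4) g=2 f=6, (2,4) g=1 f=6, (3,5) g=1 f=8]
step 2: expand (1,4) (f=6, h=4) → closed; open now [(1,3) g=3 f=6, (2,4) g=1 f=6, (3,5) g=1 f=8]
step 3: expand (1,3) (f=6, h=3) → closed; open now [(1,2) g=4 f=6, (2,4) g=1 f=6, (3,5) g=1 f=8]
step 4: expand (1,2) (f=6, h=2) → closed; open now [(1,1) g=5 f=6, (2,2) g=5 f=8, (2,4) g=1 f=6, (3,5) g=1 f=8]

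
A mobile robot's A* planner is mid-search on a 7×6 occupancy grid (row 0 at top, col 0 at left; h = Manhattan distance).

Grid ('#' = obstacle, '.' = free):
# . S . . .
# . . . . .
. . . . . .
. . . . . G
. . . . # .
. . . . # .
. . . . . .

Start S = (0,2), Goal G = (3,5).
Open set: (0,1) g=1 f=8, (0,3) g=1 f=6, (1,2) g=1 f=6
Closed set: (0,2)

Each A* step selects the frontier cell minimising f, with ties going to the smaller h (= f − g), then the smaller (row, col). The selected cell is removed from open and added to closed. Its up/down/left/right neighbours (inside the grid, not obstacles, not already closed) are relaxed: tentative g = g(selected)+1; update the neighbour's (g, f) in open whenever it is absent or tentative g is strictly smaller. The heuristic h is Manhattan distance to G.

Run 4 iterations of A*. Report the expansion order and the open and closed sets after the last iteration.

order=[(0,3) → (0,4) → (0,5) → (1,5)]; open=[(0,1) g=1 f=8, (1,2) g=1 f=6, (1,3) g=2 f=6, (1,4) g=3 f=6, (2,5) g=5 f=6]; closed=[(0,2), (0,3), (0,4), (0,5), (1,5)]

step 1: expand (0,3) (f=6, h=5) → closed; open now [(0,1) g=1 f=8, (0,4) g=2 f=6, (1,2) g=1 f=6, (1,3) g=2 f=6]
step 2: expand (0,4) (f=6, h=4) → closed; open now [(0,1) g=1 f=8, (0,5) g=3 f=6, (1,2) g=1 f=6, (1,3) g=2 f=6, (1,4) g=3 f=6]
step 3: expand (0,5) (f=6, h=3) → closed; open now [(0,1) g=1 f=8, (1,2) g=1 f=6, (1,3) g=2 f=6, (1,4) g=3 f=6, (1,5) g=4 f=6]
step 4: expand (1,5) (f=6, h=2) → closed; open now [(0,1) g=1 f=8, (1,2) g=1 f=6, (1,3) g=2 f=6, (1,4) g=3 f=6, (2,5) g=5 f=6]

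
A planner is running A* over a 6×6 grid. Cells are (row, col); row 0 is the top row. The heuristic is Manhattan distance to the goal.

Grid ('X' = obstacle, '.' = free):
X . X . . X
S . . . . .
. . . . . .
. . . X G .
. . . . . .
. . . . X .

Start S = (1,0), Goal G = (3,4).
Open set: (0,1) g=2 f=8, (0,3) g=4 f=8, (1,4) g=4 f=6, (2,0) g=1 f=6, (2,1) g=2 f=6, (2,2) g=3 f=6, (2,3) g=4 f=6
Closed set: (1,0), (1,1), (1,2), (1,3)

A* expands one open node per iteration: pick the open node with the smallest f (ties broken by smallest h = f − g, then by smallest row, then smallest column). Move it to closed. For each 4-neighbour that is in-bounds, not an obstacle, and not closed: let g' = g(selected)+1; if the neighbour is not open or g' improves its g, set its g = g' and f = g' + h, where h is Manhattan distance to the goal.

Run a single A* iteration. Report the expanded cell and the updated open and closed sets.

step 1: expand (1,4) (f=6, h=2) → closed; open now [(0,1) g=2 f=8, (0,3) g=4 f=8, (0,4) g=5 f=8, (1,5) g=5 f=8, (2,0) g=1 f=6, (2,1) g=2 f=6, (2,2) g=3 f=6, (2,3) g=4 f=6, (2,4) g=5 f=6]

expanded=(1,4); open=[(0,1) g=2 f=8, (0,3) g=4 f=8, (0,4) g=5 f=8, (1,5) g=5 f=8, (2,0) g=1 f=6, (2,1) g=2 f=6, (2,2) g=3 f=6, (2,3) g=4 f=6, (2,4) g=5 f=6]; closed=[(1,0), (1,1), (1,2), (1,3), (1,4)]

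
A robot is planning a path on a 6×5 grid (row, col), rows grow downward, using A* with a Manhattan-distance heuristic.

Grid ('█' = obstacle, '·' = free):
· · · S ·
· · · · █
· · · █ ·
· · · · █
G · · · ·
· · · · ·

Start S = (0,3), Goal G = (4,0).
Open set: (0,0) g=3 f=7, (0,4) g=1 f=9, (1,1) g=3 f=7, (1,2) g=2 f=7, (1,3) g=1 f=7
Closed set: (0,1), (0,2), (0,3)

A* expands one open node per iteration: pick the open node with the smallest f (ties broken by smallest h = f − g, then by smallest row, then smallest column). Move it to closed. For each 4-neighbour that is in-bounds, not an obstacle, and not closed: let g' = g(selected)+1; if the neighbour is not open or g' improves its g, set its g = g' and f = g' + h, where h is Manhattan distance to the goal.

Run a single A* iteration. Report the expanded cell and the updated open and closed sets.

step 1: expand (0,0) (f=7, h=4) → closed; open now [(0,4) g=1 f=9, (1,0) g=4 f=7, (1,1) g=3 f=7, (1,2) g=2 f=7, (1,3) g=1 f=7]

expanded=(0,0); open=[(0,4) g=1 f=9, (1,0) g=4 f=7, (1,1) g=3 f=7, (1,2) g=2 f=7, (1,3) g=1 f=7]; closed=[(0,0), (0,1), (0,2), (0,3)]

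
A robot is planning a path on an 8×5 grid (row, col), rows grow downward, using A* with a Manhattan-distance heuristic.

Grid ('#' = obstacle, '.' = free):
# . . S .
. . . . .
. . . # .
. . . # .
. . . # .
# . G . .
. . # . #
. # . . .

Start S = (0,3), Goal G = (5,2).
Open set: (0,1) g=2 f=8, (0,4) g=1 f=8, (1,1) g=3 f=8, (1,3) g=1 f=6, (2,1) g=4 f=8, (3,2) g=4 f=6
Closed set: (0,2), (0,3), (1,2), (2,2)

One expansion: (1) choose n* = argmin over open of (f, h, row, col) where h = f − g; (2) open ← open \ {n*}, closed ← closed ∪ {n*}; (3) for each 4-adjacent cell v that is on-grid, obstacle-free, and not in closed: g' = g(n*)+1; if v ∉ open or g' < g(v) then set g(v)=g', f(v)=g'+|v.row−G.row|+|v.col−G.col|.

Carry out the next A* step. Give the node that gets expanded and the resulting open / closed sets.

step 1: expand (3,2) (f=6, h=2) → closed; open now [(0,1) g=2 f=8, (0,4) g=1 f=8, (1,1) g=3 f=8, (1,3) g=1 f=6, (2,1) g=4 f=8, (3,1) g=5 f=8, (4,2) g=5 f=6]

expanded=(3,2); open=[(0,1) g=2 f=8, (0,4) g=1 f=8, (1,1) g=3 f=8, (1,3) g=1 f=6, (2,1) g=4 f=8, (3,1) g=5 f=8, (4,2) g=5 f=6]; closed=[(0,2), (0,3), (1,2), (2,2), (3,2)]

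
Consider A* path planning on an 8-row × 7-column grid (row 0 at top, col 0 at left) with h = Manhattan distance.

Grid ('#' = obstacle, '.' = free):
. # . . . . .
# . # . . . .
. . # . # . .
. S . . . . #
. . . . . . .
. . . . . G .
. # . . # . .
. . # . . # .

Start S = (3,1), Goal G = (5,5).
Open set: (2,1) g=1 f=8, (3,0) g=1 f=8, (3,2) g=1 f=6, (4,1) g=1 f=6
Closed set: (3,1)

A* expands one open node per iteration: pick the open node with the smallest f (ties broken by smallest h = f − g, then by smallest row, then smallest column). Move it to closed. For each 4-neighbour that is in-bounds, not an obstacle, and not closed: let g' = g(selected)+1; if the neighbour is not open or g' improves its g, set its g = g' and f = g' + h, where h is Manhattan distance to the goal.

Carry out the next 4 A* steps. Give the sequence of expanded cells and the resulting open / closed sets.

order=[(3,2) → (3,3) → (3,4) → (3,5)]; open=[(2,1) g=1 f=8, (2,3) g=3 f=8, (2,5) g=5 f=8, (3,0) g=1 f=8, (4,1) g=1 f=6, (4,2) g=2 f=6, (4,3) g=3 f=6, (4,4) g=4 f=6, (4,5) g=5 f=6]; closed=[(3,1), (3,2), (3,3), (3,4), (3,5)]

step 1: expand (3,2) (f=6, h=5) → closed; open now [(2,1) g=1 f=8, (3,0) g=1 f=8, (3,3) g=2 f=6, (4,1) g=1 f=6, (4,2) g=2 f=6]
step 2: expand (3,3) (f=6, h=4) → closed; open now [(2,1) g=1 f=8, (2,3) g=3 f=8, (3,0) g=1 f=8, (3,4) g=3 f=6, (4,1) g=1 f=6, (4,2) g=2 f=6, (4,3) g=3 f=6]
step 3: expand (3,4) (f=6, h=3) → closed; open now [(2,1) g=1 f=8, (2,3) g=3 f=8, (3,0) g=1 f=8, (3,5) g=4 f=6, (4,1) g=1 f=6, (4,2) g=2 f=6, (4,3) g=3 f=6, (4,4) g=4 f=6]
step 4: expand (3,5) (f=6, h=2) → closed; open now [(2,1) g=1 f=8, (2,3) g=3 f=8, (2,5) g=5 f=8, (3,0) g=1 f=8, (4,1) g=1 f=6, (4,2) g=2 f=6, (4,3) g=3 f=6, (4,4) g=4 f=6, (4,5) g=5 f=6]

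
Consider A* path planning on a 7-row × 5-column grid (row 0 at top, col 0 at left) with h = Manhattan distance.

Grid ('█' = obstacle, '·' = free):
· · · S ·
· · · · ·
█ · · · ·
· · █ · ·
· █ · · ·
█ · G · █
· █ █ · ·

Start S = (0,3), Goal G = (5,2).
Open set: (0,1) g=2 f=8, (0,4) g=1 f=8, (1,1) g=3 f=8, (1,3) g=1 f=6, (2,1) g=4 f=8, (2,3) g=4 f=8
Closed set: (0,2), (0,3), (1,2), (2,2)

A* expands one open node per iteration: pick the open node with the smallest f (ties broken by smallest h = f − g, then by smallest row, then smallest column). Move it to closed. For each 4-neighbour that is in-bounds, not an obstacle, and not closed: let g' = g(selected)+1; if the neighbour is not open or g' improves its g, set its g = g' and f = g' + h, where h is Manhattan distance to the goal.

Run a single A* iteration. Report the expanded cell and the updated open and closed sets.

step 1: expand (1,3) (f=6, h=5) → closed; open now [(0,1) g=2 f=8, (0,4) g=1 f=8, (1,1) g=3 f=8, (1,4) g=2 f=8, (2,1) g=4 f=8, (2,3) g=2 f=6]

expanded=(1,3); open=[(0,1) g=2 f=8, (0,4) g=1 f=8, (1,1) g=3 f=8, (1,4) g=2 f=8, (2,1) g=4 f=8, (2,3) g=2 f=6]; closed=[(0,2), (0,3), (1,2), (1,3), (2,2)]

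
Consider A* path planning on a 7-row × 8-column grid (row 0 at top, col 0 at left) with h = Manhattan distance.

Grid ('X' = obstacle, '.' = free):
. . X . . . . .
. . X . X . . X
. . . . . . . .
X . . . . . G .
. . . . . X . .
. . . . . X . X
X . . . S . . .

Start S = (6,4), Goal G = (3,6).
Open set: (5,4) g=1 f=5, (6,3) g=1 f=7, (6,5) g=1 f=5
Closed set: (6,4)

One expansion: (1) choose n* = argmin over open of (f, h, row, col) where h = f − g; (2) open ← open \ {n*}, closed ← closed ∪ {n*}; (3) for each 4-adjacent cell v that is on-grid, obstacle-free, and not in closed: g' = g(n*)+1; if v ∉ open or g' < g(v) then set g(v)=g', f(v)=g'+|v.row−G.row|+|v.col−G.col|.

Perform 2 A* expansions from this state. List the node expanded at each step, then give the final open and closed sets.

order=[(5,4) → (4,4)]; open=[(3,4) g=3 f=5, (4,3) g=3 f=7, (5,3) g=2 f=7, (6,3) g=1 f=7, (6,5) g=1 f=5]; closed=[(4,4), (5,4), (6,4)]

step 1: expand (5,4) (f=5, h=4) → closed; open now [(4,4) g=2 f=5, (5,3) g=2 f=7, (6,3) g=1 f=7, (6,5) g=1 f=5]
step 2: expand (4,4) (f=5, h=3) → closed; open now [(3,4) g=3 f=5, (4,3) g=3 f=7, (5,3) g=2 f=7, (6,3) g=1 f=7, (6,5) g=1 f=5]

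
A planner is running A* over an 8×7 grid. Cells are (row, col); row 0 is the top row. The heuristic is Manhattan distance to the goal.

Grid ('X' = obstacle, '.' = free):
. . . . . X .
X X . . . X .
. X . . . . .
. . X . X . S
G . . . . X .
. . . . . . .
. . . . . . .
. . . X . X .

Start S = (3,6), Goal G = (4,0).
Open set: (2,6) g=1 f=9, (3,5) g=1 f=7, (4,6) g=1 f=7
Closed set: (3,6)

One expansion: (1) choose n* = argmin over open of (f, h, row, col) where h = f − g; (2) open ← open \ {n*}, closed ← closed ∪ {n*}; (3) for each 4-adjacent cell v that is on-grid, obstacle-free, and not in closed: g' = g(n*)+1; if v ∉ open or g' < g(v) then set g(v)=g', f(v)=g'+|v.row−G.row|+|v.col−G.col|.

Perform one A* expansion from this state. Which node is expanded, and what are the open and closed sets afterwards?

step 1: expand (3,5) (f=7, h=6) → closed; open now [(2,5) g=2 f=9, (2,6) g=1 f=9, (4,6) g=1 f=7]

expanded=(3,5); open=[(2,5) g=2 f=9, (2,6) g=1 f=9, (4,6) g=1 f=7]; closed=[(3,5), (3,6)]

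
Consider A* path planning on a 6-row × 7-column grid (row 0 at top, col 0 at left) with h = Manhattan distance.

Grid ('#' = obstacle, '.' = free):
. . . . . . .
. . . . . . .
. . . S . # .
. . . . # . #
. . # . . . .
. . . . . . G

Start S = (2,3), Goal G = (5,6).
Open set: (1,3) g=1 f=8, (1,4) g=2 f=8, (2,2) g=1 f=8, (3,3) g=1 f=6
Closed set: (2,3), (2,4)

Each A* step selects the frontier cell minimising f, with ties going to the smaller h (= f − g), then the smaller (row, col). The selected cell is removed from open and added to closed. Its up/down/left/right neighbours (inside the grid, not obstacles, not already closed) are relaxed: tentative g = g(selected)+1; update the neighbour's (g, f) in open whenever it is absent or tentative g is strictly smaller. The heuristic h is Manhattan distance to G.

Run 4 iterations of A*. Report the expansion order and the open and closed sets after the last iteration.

step 1: expand (3,3) (f=6, h=5) → closed; open now [(1,3) g=1 f=8, (1,4) g=2 f=8, (2,2) g=1 f=8, (3,2) g=2 f=8, (4,3) g=2 f=6]
step 2: expand (4,3) (f=6, h=4) → closed; open now [(1,3) g=1 f=8, (1,4) g=2 f=8, (2,2) g=1 f=8, (3,2) g=2 f=8, (4,4) g=3 f=6, (5,3) g=3 f=6]
step 3: expand (4,4) (f=6, h=3) → closed; open now [(1,3) g=1 f=8, (1,4) g=2 f=8, (2,2) g=1 f=8, (3,2) g=2 f=8, (4,5) g=4 f=6, (5,3) g=3 f=6, (5,4) g=4 f=6]
step 4: expand (4,5) (f=6, h=2) → closed; open now [(1,3) g=1 f=8, (1,4) g=2 f=8, (2,2) g=1 f=8, (3,2) g=2 f=8, (3,5) g=5 f=8, (4,6) g=5 f=6, (5,3) g=3 f=6, (5,4) g=4 f=6, (5,5) g=5 f=6]

order=[(3,3) → (4,3) → (4,4) → (4,5)]; open=[(1,3) g=1 f=8, (1,4) g=2 f=8, (2,2) g=1 f=8, (3,2) g=2 f=8, (3,5) g=5 f=8, (4,6) g=5 f=6, (5,3) g=3 f=6, (5,4) g=4 f=6, (5,5) g=5 f=6]; closed=[(2,3), (2,4), (3,3), (4,3), (4,4), (4,5)]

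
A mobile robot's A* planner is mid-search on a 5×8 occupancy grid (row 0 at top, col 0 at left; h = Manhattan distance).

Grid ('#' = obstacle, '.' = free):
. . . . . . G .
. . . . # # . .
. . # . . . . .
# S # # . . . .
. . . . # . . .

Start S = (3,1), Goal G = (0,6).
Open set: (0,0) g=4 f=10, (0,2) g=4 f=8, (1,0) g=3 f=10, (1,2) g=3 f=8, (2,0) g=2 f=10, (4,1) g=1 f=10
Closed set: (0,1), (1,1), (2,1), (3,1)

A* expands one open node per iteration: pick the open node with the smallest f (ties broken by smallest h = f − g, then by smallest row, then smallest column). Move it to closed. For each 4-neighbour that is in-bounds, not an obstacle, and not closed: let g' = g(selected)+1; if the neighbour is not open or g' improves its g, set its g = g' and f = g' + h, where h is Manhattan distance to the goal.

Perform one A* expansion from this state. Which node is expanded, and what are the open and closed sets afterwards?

step 1: expand (0,2) (f=8, h=4) → closed; open now [(0,0) g=4 f=10, (0,3) g=5 f=8, (1,0) g=3 f=10, (1,2) g=3 f=8, (2,0) g=2 f=10, (4,1) g=1 f=10]

expanded=(0,2); open=[(0,0) g=4 f=10, (0,3) g=5 f=8, (1,0) g=3 f=10, (1,2) g=3 f=8, (2,0) g=2 f=10, (4,1) g=1 f=10]; closed=[(0,1), (0,2), (1,1), (2,1), (3,1)]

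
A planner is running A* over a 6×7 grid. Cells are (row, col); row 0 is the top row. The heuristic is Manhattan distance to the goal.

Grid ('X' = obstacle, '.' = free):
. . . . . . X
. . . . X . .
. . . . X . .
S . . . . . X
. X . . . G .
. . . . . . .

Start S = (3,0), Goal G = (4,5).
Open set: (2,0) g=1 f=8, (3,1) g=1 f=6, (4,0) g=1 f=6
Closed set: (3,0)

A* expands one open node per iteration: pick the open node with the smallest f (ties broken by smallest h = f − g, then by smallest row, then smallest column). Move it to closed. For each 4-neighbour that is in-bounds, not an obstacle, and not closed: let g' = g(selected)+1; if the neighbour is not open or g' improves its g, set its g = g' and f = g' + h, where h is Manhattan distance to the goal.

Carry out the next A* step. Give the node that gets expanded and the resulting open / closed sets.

expanded=(3,1); open=[(2,0) g=1 f=8, (2,1) g=2 f=8, (3,2) g=2 f=6, (4,0) g=1 f=6]; closed=[(3,0), (3,1)]

step 1: expand (3,1) (f=6, h=5) → closed; open now [(2,0) g=1 f=8, (2,1) g=2 f=8, (3,2) g=2 f=6, (4,0) g=1 f=6]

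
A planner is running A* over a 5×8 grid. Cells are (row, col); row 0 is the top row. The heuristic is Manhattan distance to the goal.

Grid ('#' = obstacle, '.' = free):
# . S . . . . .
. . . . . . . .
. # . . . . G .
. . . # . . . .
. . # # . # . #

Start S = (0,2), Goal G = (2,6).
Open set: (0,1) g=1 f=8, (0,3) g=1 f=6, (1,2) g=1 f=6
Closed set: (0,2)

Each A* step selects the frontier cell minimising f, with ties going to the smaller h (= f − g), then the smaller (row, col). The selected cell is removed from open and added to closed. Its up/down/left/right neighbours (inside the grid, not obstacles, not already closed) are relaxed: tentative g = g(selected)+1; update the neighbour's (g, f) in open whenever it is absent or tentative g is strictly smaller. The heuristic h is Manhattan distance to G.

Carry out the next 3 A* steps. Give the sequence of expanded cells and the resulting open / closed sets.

step 1: expand (0,3) (f=6, h=5) → closed; open now [(0,1) g=1 f=8, (0,4) g=2 f=6, (1,2) g=1 f=6, (1,3) g=2 f=6]
step 2: expand (0,4) (f=6, h=4) → closed; open now [(0,1) g=1 f=8, (0,5) g=3 f=6, (1,2) g=1 f=6, (1,3) g=2 f=6, (1,4) g=3 f=6]
step 3: expand (0,5) (f=6, h=3) → closed; open now [(0,1) g=1 f=8, (0,6) g=4 f=6, (1,2) g=1 f=6, (1,3) g=2 f=6, (1,4) g=3 f=6, (1,5) g=4 f=6]

order=[(0,3) → (0,4) → (0,5)]; open=[(0,1) g=1 f=8, (0,6) g=4 f=6, (1,2) g=1 f=6, (1,3) g=2 f=6, (1,4) g=3 f=6, (1,5) g=4 f=6]; closed=[(0,2), (0,3), (0,4), (0,5)]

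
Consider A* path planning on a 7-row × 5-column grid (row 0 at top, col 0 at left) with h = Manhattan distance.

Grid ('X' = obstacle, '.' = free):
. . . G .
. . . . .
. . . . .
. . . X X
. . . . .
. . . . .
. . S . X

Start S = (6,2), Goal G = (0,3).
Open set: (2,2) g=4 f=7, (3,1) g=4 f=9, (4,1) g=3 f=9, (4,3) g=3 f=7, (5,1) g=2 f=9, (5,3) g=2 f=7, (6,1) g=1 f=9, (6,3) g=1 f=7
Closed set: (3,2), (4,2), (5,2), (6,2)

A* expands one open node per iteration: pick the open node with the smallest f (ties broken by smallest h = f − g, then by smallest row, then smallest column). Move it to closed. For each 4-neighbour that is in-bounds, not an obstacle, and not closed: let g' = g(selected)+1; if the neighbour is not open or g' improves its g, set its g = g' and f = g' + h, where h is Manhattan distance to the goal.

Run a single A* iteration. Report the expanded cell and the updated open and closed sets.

step 1: expand (2,2) (f=7, h=3) → closed; open now [(1,2) g=5 f=7, (2,1) g=5 f=9, (2,3) g=5 f=7, (3,1) g=4 f=9, (4,1) g=3 f=9, (4,3) g=3 f=7, (5,1) g=2 f=9, (5,3) g=2 f=7, (6,1) g=1 f=9, (6,3) g=1 f=7]

expanded=(2,2); open=[(1,2) g=5 f=7, (2,1) g=5 f=9, (2,3) g=5 f=7, (3,1) g=4 f=9, (4,1) g=3 f=9, (4,3) g=3 f=7, (5,1) g=2 f=9, (5,3) g=2 f=7, (6,1) g=1 f=9, (6,3) g=1 f=7]; closed=[(2,2), (3,2), (4,2), (5,2), (6,2)]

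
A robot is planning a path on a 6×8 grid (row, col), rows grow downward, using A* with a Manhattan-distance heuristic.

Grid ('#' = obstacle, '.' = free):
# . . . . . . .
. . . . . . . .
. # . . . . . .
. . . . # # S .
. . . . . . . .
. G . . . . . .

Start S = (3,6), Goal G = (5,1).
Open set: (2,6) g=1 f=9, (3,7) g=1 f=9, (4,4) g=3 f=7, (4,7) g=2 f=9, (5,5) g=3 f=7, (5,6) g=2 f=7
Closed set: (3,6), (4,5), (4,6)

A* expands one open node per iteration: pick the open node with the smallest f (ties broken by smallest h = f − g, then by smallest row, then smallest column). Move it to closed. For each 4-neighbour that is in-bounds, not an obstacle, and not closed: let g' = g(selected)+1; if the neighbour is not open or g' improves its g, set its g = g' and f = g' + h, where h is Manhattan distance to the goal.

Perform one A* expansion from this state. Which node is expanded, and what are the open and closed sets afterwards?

expanded=(4,4); open=[(2,6) g=1 f=9, (3,7) g=1 f=9, (4,3) g=4 f=7, (4,7) g=2 f=9, (5,4) g=4 f=7, (5,5) g=3 f=7, (5,6) g=2 f=7]; closed=[(3,6), (4,4), (4,5), (4,6)]

step 1: expand (4,4) (f=7, h=4) → closed; open now [(2,6) g=1 f=9, (3,7) g=1 f=9, (4,3) g=4 f=7, (4,7) g=2 f=9, (5,4) g=4 f=7, (5,5) g=3 f=7, (5,6) g=2 f=7]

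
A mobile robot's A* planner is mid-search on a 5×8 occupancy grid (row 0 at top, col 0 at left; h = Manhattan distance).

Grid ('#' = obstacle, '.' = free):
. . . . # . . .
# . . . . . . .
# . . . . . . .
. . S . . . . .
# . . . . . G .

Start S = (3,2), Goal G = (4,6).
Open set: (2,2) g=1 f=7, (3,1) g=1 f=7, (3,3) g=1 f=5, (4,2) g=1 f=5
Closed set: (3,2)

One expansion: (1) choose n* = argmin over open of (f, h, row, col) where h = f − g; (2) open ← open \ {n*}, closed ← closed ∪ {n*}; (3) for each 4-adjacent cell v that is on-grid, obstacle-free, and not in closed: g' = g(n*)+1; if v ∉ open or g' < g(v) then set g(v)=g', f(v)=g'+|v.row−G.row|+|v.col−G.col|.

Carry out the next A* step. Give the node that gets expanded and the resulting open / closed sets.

step 1: expand (3,3) (f=5, h=4) → closed; open now [(2,2) g=1 f=7, (2,3) g=2 f=7, (3,1) g=1 f=7, (3,4) g=2 f=5, (4,2) g=1 f=5, (4,3) g=2 f=5]

expanded=(3,3); open=[(2,2) g=1 f=7, (2,3) g=2 f=7, (3,1) g=1 f=7, (3,4) g=2 f=5, (4,2) g=1 f=5, (4,3) g=2 f=5]; closed=[(3,2), (3,3)]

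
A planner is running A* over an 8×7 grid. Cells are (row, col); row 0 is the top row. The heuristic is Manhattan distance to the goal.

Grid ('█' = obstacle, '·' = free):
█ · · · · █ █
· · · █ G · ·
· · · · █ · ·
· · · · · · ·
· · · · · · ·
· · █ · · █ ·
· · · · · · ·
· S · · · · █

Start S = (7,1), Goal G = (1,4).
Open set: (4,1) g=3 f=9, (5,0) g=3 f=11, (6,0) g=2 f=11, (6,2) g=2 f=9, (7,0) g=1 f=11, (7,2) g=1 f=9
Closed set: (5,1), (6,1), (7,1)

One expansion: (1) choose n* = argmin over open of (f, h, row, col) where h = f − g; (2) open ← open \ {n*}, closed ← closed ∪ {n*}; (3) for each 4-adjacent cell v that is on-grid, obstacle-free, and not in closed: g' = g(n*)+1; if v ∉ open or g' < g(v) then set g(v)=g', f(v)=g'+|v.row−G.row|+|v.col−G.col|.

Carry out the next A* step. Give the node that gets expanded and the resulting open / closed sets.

expanded=(4,1); open=[(3,1) g=4 f=9, (4,0) g=4 f=11, (4,2) g=4 f=9, (5,0) g=3 f=11, (6,0) g=2 f=11, (6,2) g=2 f=9, (7,0) g=1 f=11, (7,2) g=1 f=9]; closed=[(4,1), (5,1), (6,1), (7,1)]

step 1: expand (4,1) (f=9, h=6) → closed; open now [(3,1) g=4 f=9, (4,0) g=4 f=11, (4,2) g=4 f=9, (5,0) g=3 f=11, (6,0) g=2 f=11, (6,2) g=2 f=9, (7,0) g=1 f=11, (7,2) g=1 f=9]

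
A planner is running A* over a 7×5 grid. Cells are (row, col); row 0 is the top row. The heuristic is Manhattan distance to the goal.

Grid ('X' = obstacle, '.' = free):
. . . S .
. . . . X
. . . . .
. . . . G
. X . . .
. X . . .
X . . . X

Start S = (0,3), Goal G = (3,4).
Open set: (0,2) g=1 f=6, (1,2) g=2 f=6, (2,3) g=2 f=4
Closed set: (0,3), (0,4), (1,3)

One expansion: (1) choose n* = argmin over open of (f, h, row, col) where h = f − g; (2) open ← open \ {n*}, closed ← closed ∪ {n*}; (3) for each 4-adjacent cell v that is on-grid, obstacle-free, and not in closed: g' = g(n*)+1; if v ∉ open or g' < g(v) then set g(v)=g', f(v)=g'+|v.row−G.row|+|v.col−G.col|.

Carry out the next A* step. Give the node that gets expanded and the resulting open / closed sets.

expanded=(2,3); open=[(0,2) g=1 f=6, (1,2) g=2 f=6, (2,2) g=3 f=6, (2,4) g=3 f=4, (3,3) g=3 f=4]; closed=[(0,3), (0,4), (1,3), (2,3)]

step 1: expand (2,3) (f=4, h=2) → closed; open now [(0,2) g=1 f=6, (1,2) g=2 f=6, (2,2) g=3 f=6, (2,4) g=3 f=4, (3,3) g=3 f=4]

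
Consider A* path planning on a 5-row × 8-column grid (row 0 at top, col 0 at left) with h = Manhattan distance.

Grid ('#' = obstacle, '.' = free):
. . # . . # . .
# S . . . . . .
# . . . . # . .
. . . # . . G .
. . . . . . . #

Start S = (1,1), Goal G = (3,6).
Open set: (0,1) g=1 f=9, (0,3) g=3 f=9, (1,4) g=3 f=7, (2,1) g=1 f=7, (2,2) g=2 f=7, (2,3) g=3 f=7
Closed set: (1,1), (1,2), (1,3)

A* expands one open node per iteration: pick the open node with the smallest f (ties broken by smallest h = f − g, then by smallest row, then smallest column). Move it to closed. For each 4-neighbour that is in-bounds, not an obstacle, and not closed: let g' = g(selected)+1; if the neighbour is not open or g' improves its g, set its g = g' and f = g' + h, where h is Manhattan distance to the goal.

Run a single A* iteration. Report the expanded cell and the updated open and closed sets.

expanded=(1,4); open=[(0,1) g=1 f=9, (0,3) g=3 f=9, (0,4) g=4 f=9, (1,5) g=4 f=7, (2,1) g=1 f=7, (2,2) g=2 f=7, (2,3) g=3 f=7, (2,4) g=4 f=7]; closed=[(1,1), (1,2), (1,3), (1,4)]

step 1: expand (1,4) (f=7, h=4) → closed; open now [(0,1) g=1 f=9, (0,3) g=3 f=9, (0,4) g=4 f=9, (1,5) g=4 f=7, (2,1) g=1 f=7, (2,2) g=2 f=7, (2,3) g=3 f=7, (2,4) g=4 f=7]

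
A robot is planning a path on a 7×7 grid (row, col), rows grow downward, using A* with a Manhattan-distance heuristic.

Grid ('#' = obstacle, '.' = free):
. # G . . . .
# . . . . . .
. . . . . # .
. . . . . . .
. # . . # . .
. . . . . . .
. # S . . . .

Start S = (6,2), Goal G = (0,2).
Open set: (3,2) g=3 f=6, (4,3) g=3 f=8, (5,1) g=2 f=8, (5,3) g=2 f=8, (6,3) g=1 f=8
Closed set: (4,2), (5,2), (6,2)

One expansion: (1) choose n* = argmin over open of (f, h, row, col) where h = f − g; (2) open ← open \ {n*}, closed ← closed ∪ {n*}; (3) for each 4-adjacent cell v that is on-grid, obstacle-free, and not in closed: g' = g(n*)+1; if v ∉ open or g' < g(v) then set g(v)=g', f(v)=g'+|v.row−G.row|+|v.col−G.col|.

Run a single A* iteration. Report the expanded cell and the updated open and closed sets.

expanded=(3,2); open=[(2,2) g=4 f=6, (3,1) g=4 f=8, (3,3) g=4 f=8, (4,3) g=3 f=8, (5,1) g=2 f=8, (5,3) g=2 f=8, (6,3) g=1 f=8]; closed=[(3,2), (4,2), (5,2), (6,2)]

step 1: expand (3,2) (f=6, h=3) → closed; open now [(2,2) g=4 f=6, (3,1) g=4 f=8, (3,3) g=4 f=8, (4,3) g=3 f=8, (5,1) g=2 f=8, (5,3) g=2 f=8, (6,3) g=1 f=8]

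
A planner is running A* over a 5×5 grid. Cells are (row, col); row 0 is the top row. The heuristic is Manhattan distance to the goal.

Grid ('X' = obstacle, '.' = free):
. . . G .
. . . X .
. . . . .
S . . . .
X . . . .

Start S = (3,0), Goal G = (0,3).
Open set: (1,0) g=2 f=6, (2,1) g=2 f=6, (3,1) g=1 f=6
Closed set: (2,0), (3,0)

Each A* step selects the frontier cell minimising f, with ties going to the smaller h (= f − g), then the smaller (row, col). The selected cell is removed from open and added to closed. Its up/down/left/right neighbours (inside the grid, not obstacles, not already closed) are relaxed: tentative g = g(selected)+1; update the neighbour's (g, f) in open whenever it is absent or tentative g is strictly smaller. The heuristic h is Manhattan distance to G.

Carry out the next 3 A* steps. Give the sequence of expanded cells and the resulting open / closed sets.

order=[(1,0) → (0,0) → (0,1)]; open=[(0,2) g=5 f=6, (1,1) g=3 f=6, (2,1) g=2 f=6, (3,1) g=1 f=6]; closed=[(0,0), (0,1), (1,0), (2,0), (3,0)]

step 1: expand (1,0) (f=6, h=4) → closed; open now [(0,0) g=3 f=6, (1,1) g=3 f=6, (2,1) g=2 f=6, (3,1) g=1 f=6]
step 2: expand (0,0) (f=6, h=3) → closed; open now [(0,1) g=4 f=6, (1,1) g=3 f=6, (2,1) g=2 f=6, (3,1) g=1 f=6]
step 3: expand (0,1) (f=6, h=2) → closed; open now [(0,2) g=5 f=6, (1,1) g=3 f=6, (2,1) g=2 f=6, (3,1) g=1 f=6]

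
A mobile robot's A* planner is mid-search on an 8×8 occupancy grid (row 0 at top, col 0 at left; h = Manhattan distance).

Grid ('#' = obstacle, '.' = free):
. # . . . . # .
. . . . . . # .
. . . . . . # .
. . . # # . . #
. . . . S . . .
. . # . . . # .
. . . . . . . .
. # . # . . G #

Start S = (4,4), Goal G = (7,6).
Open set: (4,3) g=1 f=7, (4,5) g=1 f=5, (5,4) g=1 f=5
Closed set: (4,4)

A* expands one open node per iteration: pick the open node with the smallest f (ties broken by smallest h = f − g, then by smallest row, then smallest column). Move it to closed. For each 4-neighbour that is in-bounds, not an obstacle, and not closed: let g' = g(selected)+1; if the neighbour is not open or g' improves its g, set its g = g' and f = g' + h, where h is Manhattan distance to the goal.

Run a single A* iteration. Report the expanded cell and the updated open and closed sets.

step 1: expand (4,5) (f=5, h=4) → closed; open now [(3,5) g=2 f=7, (4,3) g=1 f=7, (4,6) g=2 f=5, (5,4) g=1 f=5, (5,5) g=2 f=5]

expanded=(4,5); open=[(3,5) g=2 f=7, (4,3) g=1 f=7, (4,6) g=2 f=5, (5,4) g=1 f=5, (5,5) g=2 f=5]; closed=[(4,4), (4,5)]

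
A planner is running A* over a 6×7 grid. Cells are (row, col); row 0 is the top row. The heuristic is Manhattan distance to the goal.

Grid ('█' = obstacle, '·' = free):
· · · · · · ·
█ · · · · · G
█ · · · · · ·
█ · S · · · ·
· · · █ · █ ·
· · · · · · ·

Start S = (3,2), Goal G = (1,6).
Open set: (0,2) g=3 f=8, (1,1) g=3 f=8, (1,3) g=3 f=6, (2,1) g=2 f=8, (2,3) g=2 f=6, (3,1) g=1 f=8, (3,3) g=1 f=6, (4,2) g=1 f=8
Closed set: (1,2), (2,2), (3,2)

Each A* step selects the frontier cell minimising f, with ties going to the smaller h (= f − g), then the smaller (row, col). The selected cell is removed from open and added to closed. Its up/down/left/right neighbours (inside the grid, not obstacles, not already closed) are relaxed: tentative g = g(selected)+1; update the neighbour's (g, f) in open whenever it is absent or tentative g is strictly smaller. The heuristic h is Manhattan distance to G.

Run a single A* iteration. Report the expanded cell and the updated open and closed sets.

expanded=(1,3); open=[(0,2) g=3 f=8, (0,3) g=4 f=8, (1,1) g=3 f=8, (1,4) g=4 f=6, (2,1) g=2 f=8, (2,3) g=2 f=6, (3,1) g=1 f=8, (3,3) g=1 f=6, (4,2) g=1 f=8]; closed=[(1,2), (1,3), (2,2), (3,2)]

step 1: expand (1,3) (f=6, h=3) → closed; open now [(0,2) g=3 f=8, (0,3) g=4 f=8, (1,1) g=3 f=8, (1,4) g=4 f=6, (2,1) g=2 f=8, (2,3) g=2 f=6, (3,1) g=1 f=8, (3,3) g=1 f=6, (4,2) g=1 f=8]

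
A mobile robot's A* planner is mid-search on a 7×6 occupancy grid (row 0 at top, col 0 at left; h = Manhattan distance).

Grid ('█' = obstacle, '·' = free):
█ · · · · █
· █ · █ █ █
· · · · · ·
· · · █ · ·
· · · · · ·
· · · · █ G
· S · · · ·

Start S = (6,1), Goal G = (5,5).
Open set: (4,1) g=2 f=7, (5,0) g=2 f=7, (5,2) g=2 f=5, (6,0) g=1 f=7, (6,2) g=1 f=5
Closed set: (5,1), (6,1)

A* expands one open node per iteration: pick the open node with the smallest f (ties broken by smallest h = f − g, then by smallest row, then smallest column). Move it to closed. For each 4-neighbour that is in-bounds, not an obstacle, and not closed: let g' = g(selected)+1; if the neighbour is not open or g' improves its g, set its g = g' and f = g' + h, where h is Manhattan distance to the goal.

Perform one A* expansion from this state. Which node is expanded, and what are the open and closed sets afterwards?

step 1: expand (5,2) (f=5, h=3) → closed; open now [(4,1) g=2 f=7, (4,2) g=3 f=7, (5,0) g=2 f=7, (5,3) g=3 f=5, (6,0) g=1 f=7, (6,2) g=1 f=5]

expanded=(5,2); open=[(4,1) g=2 f=7, (4,2) g=3 f=7, (5,0) g=2 f=7, (5,3) g=3 f=5, (6,0) g=1 f=7, (6,2) g=1 f=5]; closed=[(5,1), (5,2), (6,1)]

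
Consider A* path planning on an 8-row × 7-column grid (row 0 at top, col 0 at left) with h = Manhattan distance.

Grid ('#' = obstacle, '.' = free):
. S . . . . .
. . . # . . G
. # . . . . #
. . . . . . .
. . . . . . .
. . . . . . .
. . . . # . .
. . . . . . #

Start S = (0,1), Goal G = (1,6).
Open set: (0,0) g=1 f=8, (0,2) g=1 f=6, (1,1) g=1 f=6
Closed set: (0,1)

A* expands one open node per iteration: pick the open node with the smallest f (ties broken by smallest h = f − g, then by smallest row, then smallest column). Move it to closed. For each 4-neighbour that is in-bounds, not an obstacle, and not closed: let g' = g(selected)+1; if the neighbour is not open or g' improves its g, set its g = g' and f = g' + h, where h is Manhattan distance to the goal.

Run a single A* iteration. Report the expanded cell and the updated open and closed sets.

step 1: expand (0,2) (f=6, h=5) → closed; open now [(0,0) g=1 f=8, (0,3) g=2 f=6, (1,1) g=1 f=6, (1,2) g=2 f=6]

expanded=(0,2); open=[(0,0) g=1 f=8, (0,3) g=2 f=6, (1,1) g=1 f=6, (1,2) g=2 f=6]; closed=[(0,1), (0,2)]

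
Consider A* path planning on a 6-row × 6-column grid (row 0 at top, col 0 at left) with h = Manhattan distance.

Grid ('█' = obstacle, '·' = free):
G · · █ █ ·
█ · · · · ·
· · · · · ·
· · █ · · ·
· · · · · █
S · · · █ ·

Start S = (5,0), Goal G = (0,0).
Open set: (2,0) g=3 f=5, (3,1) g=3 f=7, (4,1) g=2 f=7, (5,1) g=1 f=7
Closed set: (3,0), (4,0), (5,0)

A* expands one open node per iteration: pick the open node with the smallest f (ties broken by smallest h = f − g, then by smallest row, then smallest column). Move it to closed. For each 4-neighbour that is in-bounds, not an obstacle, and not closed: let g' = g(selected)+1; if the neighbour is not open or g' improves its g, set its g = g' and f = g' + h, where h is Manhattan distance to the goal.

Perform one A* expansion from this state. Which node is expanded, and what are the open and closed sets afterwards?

step 1: expand (2,0) (f=5, h=2) → closed; open now [(2,1) g=4 f=7, (3,1) g=3 f=7, (4,1) g=2 f=7, (5,1) g=1 f=7]

expanded=(2,0); open=[(2,1) g=4 f=7, (3,1) g=3 f=7, (4,1) g=2 f=7, (5,1) g=1 f=7]; closed=[(2,0), (3,0), (4,0), (5,0)]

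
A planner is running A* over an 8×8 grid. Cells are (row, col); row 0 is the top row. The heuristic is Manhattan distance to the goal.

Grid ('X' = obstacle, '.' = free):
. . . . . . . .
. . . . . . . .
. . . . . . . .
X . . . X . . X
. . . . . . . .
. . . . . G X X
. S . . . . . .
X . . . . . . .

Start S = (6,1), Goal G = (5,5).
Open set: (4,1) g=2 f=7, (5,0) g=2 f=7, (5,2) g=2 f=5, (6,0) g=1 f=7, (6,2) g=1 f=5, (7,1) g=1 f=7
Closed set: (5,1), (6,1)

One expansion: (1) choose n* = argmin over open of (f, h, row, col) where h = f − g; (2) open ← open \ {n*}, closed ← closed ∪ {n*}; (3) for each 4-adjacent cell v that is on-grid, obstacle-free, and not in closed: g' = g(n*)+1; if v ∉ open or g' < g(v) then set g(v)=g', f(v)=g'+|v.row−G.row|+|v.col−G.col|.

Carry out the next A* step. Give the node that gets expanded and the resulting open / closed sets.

expanded=(5,2); open=[(4,1) g=2 f=7, (4,2) g=3 f=7, (5,0) g=2 f=7, (5,3) g=3 f=5, (6,0) g=1 f=7, (6,2) g=1 f=5, (7,1) g=1 f=7]; closed=[(5,1), (5,2), (6,1)]

step 1: expand (5,2) (f=5, h=3) → closed; open now [(4,1) g=2 f=7, (4,2) g=3 f=7, (5,0) g=2 f=7, (5,3) g=3 f=5, (6,0) g=1 f=7, (6,2) g=1 f=5, (7,1) g=1 f=7]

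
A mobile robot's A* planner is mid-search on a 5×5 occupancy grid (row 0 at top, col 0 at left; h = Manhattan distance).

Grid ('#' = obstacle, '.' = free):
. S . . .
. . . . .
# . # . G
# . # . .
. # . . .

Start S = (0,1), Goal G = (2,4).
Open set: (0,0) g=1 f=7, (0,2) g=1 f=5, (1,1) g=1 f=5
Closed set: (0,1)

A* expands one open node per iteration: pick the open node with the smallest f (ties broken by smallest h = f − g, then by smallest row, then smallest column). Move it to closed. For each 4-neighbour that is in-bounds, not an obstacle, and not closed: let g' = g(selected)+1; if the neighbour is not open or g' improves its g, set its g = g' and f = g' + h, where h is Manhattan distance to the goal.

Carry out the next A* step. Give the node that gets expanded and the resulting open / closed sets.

expanded=(0,2); open=[(0,0) g=1 f=7, (0,3) g=2 f=5, (1,1) g=1 f=5, (1,2) g=2 f=5]; closed=[(0,1), (0,2)]

step 1: expand (0,2) (f=5, h=4) → closed; open now [(0,0) g=1 f=7, (0,3) g=2 f=5, (1,1) g=1 f=5, (1,2) g=2 f=5]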